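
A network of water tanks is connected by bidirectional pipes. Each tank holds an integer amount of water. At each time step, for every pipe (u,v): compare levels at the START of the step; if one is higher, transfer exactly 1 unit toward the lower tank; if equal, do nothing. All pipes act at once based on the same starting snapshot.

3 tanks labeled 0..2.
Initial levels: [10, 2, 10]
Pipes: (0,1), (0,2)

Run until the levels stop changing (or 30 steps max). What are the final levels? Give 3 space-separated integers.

Step 1: flows [0->1,0=2] -> levels [9 3 10]
Step 2: flows [0->1,2->0] -> levels [9 4 9]
Step 3: flows [0->1,0=2] -> levels [8 5 9]
Step 4: flows [0->1,2->0] -> levels [8 6 8]
Step 5: flows [0->1,0=2] -> levels [7 7 8]
Step 6: flows [0=1,2->0] -> levels [8 7 7]
Step 7: flows [0->1,0->2] -> levels [6 8 8]
Step 8: flows [1->0,2->0] -> levels [8 7 7]
  -> period-2 cycle: step 8 state = step 6 state; never stabilizes
  -> state at step 30: (30-6) mod 2 = 0, same as step 6 -> [8 7 7]

Answer: 8 7 7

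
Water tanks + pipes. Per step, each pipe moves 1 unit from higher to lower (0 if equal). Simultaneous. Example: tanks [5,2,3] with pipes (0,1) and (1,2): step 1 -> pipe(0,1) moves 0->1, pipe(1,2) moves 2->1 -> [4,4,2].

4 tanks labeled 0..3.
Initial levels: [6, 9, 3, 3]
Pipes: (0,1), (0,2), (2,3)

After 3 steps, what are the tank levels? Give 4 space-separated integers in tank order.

Step 1: flows [1->0,0->2,2=3] -> levels [6 8 4 3]
Step 2: flows [1->0,0->2,2->3] -> levels [6 7 4 4]
Step 3: flows [1->0,0->2,2=3] -> levels [6 6 5 4]

Answer: 6 6 5 4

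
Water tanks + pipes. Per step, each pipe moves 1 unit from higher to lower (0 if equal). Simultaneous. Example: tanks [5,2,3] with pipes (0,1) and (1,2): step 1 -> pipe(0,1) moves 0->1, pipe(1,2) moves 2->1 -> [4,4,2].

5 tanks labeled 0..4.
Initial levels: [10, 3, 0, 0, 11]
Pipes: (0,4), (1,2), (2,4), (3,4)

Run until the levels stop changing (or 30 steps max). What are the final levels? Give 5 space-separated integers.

Answer: 5 5 3 4 7

Derivation:
Step 1: flows [4->0,1->2,4->2,4->3] -> levels [11 2 2 1 8]
Step 2: flows [0->4,1=2,4->2,4->3] -> levels [10 2 3 2 7]
Step 3: flows [0->4,2->1,4->2,4->3] -> levels [9 3 3 3 6]
Step 4: flows [0->4,1=2,4->2,4->3] -> levels [8 3 4 4 5]
Step 5: flows [0->4,2->1,4->2,4->3] -> levels [7 4 4 5 4]
Step 6: flows [0->4,1=2,2=4,3->4] -> levels [6 4 4 4 6]
Step 7: flows [0=4,1=2,4->2,4->3] -> levels [6 4 5 5 4]
Step 8: flows [0->4,2->1,2->4,3->4] -> levels [5 5 3 4 7]
Step 9: flows [4->0,1->2,4->2,4->3] -> levels [6 4 5 5 4]
  -> period-2 cycle: step 9 state = step 7 state; never stabilizes
  -> state at step 30: (30-7) mod 2 = 1, same as step 8 -> [5 5 3 4 7]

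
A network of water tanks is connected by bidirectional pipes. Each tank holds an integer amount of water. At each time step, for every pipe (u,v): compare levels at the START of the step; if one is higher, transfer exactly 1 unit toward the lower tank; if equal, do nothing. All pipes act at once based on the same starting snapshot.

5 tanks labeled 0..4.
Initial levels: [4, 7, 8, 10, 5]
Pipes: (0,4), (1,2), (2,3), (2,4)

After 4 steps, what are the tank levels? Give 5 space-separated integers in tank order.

Step 1: flows [4->0,2->1,3->2,2->4] -> levels [5 8 7 9 5]
Step 2: flows [0=4,1->2,3->2,2->4] -> levels [5 7 8 8 6]
Step 3: flows [4->0,2->1,2=3,2->4] -> levels [6 8 6 8 6]
Step 4: flows [0=4,1->2,3->2,2=4] -> levels [6 7 8 7 6]

Answer: 6 7 8 7 6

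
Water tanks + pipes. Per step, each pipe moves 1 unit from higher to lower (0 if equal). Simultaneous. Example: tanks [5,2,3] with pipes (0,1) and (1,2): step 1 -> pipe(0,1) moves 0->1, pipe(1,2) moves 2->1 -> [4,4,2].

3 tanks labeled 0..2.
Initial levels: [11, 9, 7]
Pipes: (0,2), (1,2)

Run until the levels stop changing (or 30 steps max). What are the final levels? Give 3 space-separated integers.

Step 1: flows [0->2,1->2] -> levels [10 8 9]
Step 2: flows [0->2,2->1] -> levels [9 9 9]
Step 3: flows [0=2,1=2] -> levels [9 9 9]
  -> stable (no change)

Answer: 9 9 9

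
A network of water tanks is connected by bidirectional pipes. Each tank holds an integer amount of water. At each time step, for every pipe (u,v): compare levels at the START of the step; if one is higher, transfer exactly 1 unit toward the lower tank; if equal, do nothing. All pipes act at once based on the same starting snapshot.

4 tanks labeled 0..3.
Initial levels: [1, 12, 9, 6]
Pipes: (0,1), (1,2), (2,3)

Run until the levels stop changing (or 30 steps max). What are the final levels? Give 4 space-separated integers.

Step 1: flows [1->0,1->2,2->3] -> levels [2 10 9 7]
Step 2: flows [1->0,1->2,2->3] -> levels [3 8 9 8]
Step 3: flows [1->0,2->1,2->3] -> levels [4 8 7 9]
Step 4: flows [1->0,1->2,3->2] -> levels [5 6 9 8]
Step 5: flows [1->0,2->1,2->3] -> levels [6 6 7 9]
Step 6: flows [0=1,2->1,3->2] -> levels [6 7 7 8]
Step 7: flows [1->0,1=2,3->2] -> levels [7 6 8 7]
Step 8: flows [0->1,2->1,2->3] -> levels [6 8 6 8]
Step 9: flows [1->0,1->2,3->2] -> levels [7 6 8 7]
  -> period-2 cycle: step 9 state = step 7 state; never stabilizes
  -> state at step 30: (30-7) mod 2 = 1, same as step 8 -> [6 8 6 8]

Answer: 6 8 6 8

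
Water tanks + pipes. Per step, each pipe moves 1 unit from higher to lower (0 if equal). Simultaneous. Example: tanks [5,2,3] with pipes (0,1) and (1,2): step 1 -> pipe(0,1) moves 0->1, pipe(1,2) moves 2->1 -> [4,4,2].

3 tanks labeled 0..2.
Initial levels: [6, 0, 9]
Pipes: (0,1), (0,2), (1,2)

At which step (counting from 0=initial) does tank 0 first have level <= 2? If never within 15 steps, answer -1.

Answer: -1

Derivation:
Step 1: flows [0->1,2->0,2->1] -> levels [6 2 7]
Step 2: flows [0->1,2->0,2->1] -> levels [6 4 5]
Step 3: flows [0->1,0->2,2->1] -> levels [4 6 5]
Step 4: flows [1->0,2->0,1->2] -> levels [6 4 5]
  -> period-2 cycle (repeats step 2); tank 0 never drops to <=2
Tank 0 never reaches <=2 within 15 steps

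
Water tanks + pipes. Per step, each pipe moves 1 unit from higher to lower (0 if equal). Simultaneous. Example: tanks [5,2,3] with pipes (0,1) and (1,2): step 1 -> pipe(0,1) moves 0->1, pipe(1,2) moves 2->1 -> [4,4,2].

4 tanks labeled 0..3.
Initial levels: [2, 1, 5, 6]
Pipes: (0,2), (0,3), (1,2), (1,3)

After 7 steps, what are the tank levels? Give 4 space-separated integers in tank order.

Step 1: flows [2->0,3->0,2->1,3->1] -> levels [4 3 3 4]
Step 2: flows [0->2,0=3,1=2,3->1] -> levels [3 4 4 3]
Step 3: flows [2->0,0=3,1=2,1->3] -> levels [4 3 3 4]
  -> period-2 cycle: step 3 state = step 1 state
  -> state at step 7: (7-1) mod 2 = 0, same as step 1 -> [4 3 3 4]

Answer: 4 3 3 4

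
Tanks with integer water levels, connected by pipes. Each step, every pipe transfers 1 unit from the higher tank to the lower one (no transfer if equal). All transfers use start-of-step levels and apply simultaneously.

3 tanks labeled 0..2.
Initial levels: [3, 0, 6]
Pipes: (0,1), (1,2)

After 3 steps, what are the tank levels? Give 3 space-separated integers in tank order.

Answer: 3 3 3

Derivation:
Step 1: flows [0->1,2->1] -> levels [2 2 5]
Step 2: flows [0=1,2->1] -> levels [2 3 4]
Step 3: flows [1->0,2->1] -> levels [3 3 3]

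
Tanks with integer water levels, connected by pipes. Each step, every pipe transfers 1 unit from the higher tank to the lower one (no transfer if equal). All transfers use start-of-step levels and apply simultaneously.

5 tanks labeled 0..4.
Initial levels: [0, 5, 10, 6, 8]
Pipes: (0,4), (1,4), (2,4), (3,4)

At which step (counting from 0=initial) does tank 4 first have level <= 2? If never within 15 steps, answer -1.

Answer: -1

Derivation:
Step 1: flows [4->0,4->1,2->4,4->3] -> levels [1 6 9 7 6]
Step 2: flows [4->0,1=4,2->4,3->4] -> levels [2 6 8 6 7]
Step 3: flows [4->0,4->1,2->4,4->3] -> levels [3 7 7 7 5]
Step 4: flows [4->0,1->4,2->4,3->4] -> levels [4 6 6 6 7]
Step 5: flows [4->0,4->1,4->2,4->3] -> levels [5 7 7 7 3]
Step 6: flows [0->4,1->4,2->4,3->4] -> levels [4 6 6 6 7]
  -> period-2 cycle (repeats step 4); tank 4 never drops to <=2
Tank 4 never reaches <=2 within 15 steps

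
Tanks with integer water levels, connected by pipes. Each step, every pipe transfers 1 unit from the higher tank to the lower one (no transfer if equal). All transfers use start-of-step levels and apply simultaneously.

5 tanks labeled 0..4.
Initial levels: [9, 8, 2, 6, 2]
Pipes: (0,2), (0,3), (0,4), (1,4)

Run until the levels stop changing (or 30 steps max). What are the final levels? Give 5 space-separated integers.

Step 1: flows [0->2,0->3,0->4,1->4] -> levels [6 7 3 7 4]
Step 2: flows [0->2,3->0,0->4,1->4] -> levels [5 6 4 6 6]
Step 3: flows [0->2,3->0,4->0,1=4] -> levels [6 6 5 5 5]
Step 4: flows [0->2,0->3,0->4,1->4] -> levels [3 5 6 6 7]
Step 5: flows [2->0,3->0,4->0,4->1] -> levels [6 6 5 5 5]
  -> period-2 cycle: step 5 state = step 3 state; never stabilizes
  -> state at step 30: (30-3) mod 2 = 1, same as step 4 -> [3 5 6 6 7]

Answer: 3 5 6 6 7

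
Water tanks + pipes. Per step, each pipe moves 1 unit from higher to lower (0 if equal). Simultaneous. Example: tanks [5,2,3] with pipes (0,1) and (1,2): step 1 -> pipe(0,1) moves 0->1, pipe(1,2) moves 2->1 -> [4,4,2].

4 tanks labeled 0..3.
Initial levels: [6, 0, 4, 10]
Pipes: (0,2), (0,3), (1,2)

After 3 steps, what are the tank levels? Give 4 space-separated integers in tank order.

Answer: 6 3 4 7

Derivation:
Step 1: flows [0->2,3->0,2->1] -> levels [6 1 4 9]
Step 2: flows [0->2,3->0,2->1] -> levels [6 2 4 8]
Step 3: flows [0->2,3->0,2->1] -> levels [6 3 4 7]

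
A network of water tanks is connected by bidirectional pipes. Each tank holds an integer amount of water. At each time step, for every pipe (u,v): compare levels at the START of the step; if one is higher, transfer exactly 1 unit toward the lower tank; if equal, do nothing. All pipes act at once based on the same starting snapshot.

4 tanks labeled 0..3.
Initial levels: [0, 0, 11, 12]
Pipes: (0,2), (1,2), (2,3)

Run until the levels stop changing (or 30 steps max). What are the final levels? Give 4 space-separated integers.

Step 1: flows [2->0,2->1,3->2] -> levels [1 1 10 11]
Step 2: flows [2->0,2->1,3->2] -> levels [2 2 9 10]
Step 3: flows [2->0,2->1,3->2] -> levels [3 3 8 9]
Step 4: flows [2->0,2->1,3->2] -> levels [4 4 7 8]
Step 5: flows [2->0,2->1,3->2] -> levels [5 5 6 7]
Step 6: flows [2->0,2->1,3->2] -> levels [6 6 5 6]
Step 7: flows [0->2,1->2,3->2] -> levels [5 5 8 5]
Step 8: flows [2->0,2->1,2->3] -> levels [6 6 5 6]
  -> period-2 cycle: step 8 state = step 6 state; never stabilizes
  -> state at step 30: (30-6) mod 2 = 0, same as step 6 -> [6 6 5 6]

Answer: 6 6 5 6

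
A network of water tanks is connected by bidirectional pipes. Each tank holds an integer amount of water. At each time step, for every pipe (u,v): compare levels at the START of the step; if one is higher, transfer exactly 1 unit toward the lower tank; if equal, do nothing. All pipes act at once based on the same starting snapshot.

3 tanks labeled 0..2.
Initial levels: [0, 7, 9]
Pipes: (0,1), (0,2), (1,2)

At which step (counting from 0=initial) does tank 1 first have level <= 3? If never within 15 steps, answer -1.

Answer: -1

Derivation:
Step 1: flows [1->0,2->0,2->1] -> levels [2 7 7]
Step 2: flows [1->0,2->0,1=2] -> levels [4 6 6]
Step 3: flows [1->0,2->0,1=2] -> levels [6 5 5]
Step 4: flows [0->1,0->2,1=2] -> levels [4 6 6]
  -> period-2 cycle (repeats step 2); tank 1 never drops to <=3
Tank 1 never reaches <=3 within 15 steps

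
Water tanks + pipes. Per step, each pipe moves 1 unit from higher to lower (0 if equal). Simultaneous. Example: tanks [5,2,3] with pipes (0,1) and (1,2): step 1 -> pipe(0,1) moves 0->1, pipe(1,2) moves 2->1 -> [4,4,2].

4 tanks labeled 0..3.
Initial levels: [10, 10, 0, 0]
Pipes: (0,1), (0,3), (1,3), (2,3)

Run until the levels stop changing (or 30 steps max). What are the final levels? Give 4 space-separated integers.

Step 1: flows [0=1,0->3,1->3,2=3] -> levels [9 9 0 2]
Step 2: flows [0=1,0->3,1->3,3->2] -> levels [8 8 1 3]
Step 3: flows [0=1,0->3,1->3,3->2] -> levels [7 7 2 4]
Step 4: flows [0=1,0->3,1->3,3->2] -> levels [6 6 3 5]
Step 5: flows [0=1,0->3,1->3,3->2] -> levels [5 5 4 6]
Step 6: flows [0=1,3->0,3->1,3->2] -> levels [6 6 5 3]
Step 7: flows [0=1,0->3,1->3,2->3] -> levels [5 5 4 6]
  -> period-2 cycle: step 7 state = step 5 state; never stabilizes
  -> state at step 30: (30-5) mod 2 = 1, same as step 6 -> [6 6 5 3]

Answer: 6 6 5 3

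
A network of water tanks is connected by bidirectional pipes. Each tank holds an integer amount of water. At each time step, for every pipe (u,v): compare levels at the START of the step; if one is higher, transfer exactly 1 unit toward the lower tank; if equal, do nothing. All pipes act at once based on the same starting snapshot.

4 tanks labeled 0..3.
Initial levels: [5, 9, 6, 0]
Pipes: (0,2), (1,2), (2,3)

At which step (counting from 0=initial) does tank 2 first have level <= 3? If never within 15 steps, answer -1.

Step 1: flows [2->0,1->2,2->3] -> levels [6 8 5 1]
Step 2: flows [0->2,1->2,2->3] -> levels [5 7 6 2]
Step 3: flows [2->0,1->2,2->3] -> levels [6 6 5 3]
Step 4: flows [0->2,1->2,2->3] -> levels [5 5 6 4]
Step 5: flows [2->0,2->1,2->3] -> levels [6 6 3 5]
Tank 2 first reaches <=3 at step 5

Answer: 5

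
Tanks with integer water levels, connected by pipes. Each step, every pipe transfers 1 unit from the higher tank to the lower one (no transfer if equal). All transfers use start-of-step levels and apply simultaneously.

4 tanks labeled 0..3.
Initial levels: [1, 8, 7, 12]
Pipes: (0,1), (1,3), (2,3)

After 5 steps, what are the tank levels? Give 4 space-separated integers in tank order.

Step 1: flows [1->0,3->1,3->2] -> levels [2 8 8 10]
Step 2: flows [1->0,3->1,3->2] -> levels [3 8 9 8]
Step 3: flows [1->0,1=3,2->3] -> levels [4 7 8 9]
Step 4: flows [1->0,3->1,3->2] -> levels [5 7 9 7]
Step 5: flows [1->0,1=3,2->3] -> levels [6 6 8 8]

Answer: 6 6 8 8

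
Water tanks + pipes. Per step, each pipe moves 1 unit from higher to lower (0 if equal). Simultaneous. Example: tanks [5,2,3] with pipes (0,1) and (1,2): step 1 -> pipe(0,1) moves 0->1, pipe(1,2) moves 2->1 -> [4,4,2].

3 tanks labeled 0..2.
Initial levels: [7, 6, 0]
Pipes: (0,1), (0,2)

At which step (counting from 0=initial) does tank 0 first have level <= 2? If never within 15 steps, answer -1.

Answer: -1

Derivation:
Step 1: flows [0->1,0->2] -> levels [5 7 1]
Step 2: flows [1->0,0->2] -> levels [5 6 2]
Step 3: flows [1->0,0->2] -> levels [5 5 3]
Step 4: flows [0=1,0->2] -> levels [4 5 4]
Step 5: flows [1->0,0=2] -> levels [5 4 4]
Step 6: flows [0->1,0->2] -> levels [3 5 5]
Step 7: flows [1->0,2->0] -> levels [5 4 4]
  -> period-2 cycle (repeats step 5); tank 0 never drops to <=2
Tank 0 never reaches <=2 within 15 steps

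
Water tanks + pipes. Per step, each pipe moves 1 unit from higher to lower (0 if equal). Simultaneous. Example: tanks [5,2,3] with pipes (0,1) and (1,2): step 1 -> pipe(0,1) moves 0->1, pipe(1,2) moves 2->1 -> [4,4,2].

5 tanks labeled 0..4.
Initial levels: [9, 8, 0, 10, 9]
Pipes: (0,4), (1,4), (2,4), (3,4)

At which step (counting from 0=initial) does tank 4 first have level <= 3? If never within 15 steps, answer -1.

Step 1: flows [0=4,4->1,4->2,3->4] -> levels [9 9 1 9 8]
Step 2: flows [0->4,1->4,4->2,3->4] -> levels [8 8 2 8 10]
Step 3: flows [4->0,4->1,4->2,4->3] -> levels [9 9 3 9 6]
Step 4: flows [0->4,1->4,4->2,3->4] -> levels [8 8 4 8 8]
Step 5: flows [0=4,1=4,4->2,3=4] -> levels [8 8 5 8 7]
Step 6: flows [0->4,1->4,4->2,3->4] -> levels [7 7 6 7 9]
Step 7: flows [4->0,4->1,4->2,4->3] -> levels [8 8 7 8 5]
Step 8: flows [0->4,1->4,2->4,3->4] -> levels [7 7 6 7 9]
  -> period-2 cycle (repeats step 6); tank 4 never drops to <=3
Tank 4 never reaches <=3 within 15 steps

Answer: -1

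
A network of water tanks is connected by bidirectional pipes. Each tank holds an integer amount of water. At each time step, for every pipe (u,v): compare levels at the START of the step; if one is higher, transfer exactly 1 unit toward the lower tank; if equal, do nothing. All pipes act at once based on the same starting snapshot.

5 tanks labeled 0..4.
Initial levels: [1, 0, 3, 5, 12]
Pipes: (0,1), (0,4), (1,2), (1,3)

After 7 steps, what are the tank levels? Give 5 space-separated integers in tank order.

Step 1: flows [0->1,4->0,2->1,3->1] -> levels [1 3 2 4 11]
Step 2: flows [1->0,4->0,1->2,3->1] -> levels [3 2 3 3 10]
Step 3: flows [0->1,4->0,2->1,3->1] -> levels [3 5 2 2 9]
Step 4: flows [1->0,4->0,1->2,1->3] -> levels [5 2 3 3 8]
Step 5: flows [0->1,4->0,2->1,3->1] -> levels [5 5 2 2 7]
Step 6: flows [0=1,4->0,1->2,1->3] -> levels [6 3 3 3 6]
Step 7: flows [0->1,0=4,1=2,1=3] -> levels [5 4 3 3 6]

Answer: 5 4 3 3 6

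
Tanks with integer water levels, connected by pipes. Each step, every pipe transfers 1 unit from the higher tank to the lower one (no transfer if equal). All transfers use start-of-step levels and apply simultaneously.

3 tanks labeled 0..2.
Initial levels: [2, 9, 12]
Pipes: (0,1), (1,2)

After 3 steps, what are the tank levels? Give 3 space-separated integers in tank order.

Answer: 5 9 9

Derivation:
Step 1: flows [1->0,2->1] -> levels [3 9 11]
Step 2: flows [1->0,2->1] -> levels [4 9 10]
Step 3: flows [1->0,2->1] -> levels [5 9 9]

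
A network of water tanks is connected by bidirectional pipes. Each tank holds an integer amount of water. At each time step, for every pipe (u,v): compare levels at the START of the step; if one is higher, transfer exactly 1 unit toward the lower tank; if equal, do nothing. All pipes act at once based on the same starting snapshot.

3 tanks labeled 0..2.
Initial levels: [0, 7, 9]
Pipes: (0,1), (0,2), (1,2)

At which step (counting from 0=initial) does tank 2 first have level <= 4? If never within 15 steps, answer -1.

Step 1: flows [1->0,2->0,2->1] -> levels [2 7 7]
Step 2: flows [1->0,2->0,1=2] -> levels [4 6 6]
Step 3: flows [1->0,2->0,1=2] -> levels [6 5 5]
Step 4: flows [0->1,0->2,1=2] -> levels [4 6 6]
  -> period-2 cycle (repeats step 2); tank 2 never drops to <=4
Tank 2 never reaches <=4 within 15 steps

Answer: -1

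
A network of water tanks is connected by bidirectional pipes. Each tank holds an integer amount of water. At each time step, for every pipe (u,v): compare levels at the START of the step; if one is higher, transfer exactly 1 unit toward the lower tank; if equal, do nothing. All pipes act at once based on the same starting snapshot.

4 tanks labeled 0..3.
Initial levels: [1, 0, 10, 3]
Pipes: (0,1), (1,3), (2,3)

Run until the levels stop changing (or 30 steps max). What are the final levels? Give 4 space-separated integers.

Step 1: flows [0->1,3->1,2->3] -> levels [0 2 9 3]
Step 2: flows [1->0,3->1,2->3] -> levels [1 2 8 3]
Step 3: flows [1->0,3->1,2->3] -> levels [2 2 7 3]
Step 4: flows [0=1,3->1,2->3] -> levels [2 3 6 3]
Step 5: flows [1->0,1=3,2->3] -> levels [3 2 5 4]
Step 6: flows [0->1,3->1,2->3] -> levels [2 4 4 4]
Step 7: flows [1->0,1=3,2=3] -> levels [3 3 4 4]
Step 8: flows [0=1,3->1,2=3] -> levels [3 4 4 3]
Step 9: flows [1->0,1->3,2->3] -> levels [4 2 3 5]
Step 10: flows [0->1,3->1,3->2] -> levels [3 4 4 3]
  -> period-2 cycle: step 10 state = step 8 state; never stabilizes
  -> state at step 30: (30-8) mod 2 = 0, same as step 8 -> [3 4 4 3]

Answer: 3 4 4 3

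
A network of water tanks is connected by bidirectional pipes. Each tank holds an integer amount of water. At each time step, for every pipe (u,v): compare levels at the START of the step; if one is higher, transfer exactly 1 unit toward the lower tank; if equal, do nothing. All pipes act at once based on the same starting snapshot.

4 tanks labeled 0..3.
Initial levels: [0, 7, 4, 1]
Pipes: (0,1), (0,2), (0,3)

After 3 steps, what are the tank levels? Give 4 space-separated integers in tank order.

Answer: 3 4 3 2

Derivation:
Step 1: flows [1->0,2->0,3->0] -> levels [3 6 3 0]
Step 2: flows [1->0,0=2,0->3] -> levels [3 5 3 1]
Step 3: flows [1->0,0=2,0->3] -> levels [3 4 3 2]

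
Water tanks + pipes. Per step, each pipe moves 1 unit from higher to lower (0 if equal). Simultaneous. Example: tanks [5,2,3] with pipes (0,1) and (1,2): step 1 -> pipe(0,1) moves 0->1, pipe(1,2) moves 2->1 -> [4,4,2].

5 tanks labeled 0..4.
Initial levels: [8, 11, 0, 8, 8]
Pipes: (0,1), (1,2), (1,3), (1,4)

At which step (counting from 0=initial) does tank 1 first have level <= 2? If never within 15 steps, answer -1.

Answer: -1

Derivation:
Step 1: flows [1->0,1->2,1->3,1->4] -> levels [9 7 1 9 9]
Step 2: flows [0->1,1->2,3->1,4->1] -> levels [8 9 2 8 8]
Step 3: flows [1->0,1->2,1->3,1->4] -> levels [9 5 3 9 9]
Step 4: flows [0->1,1->2,3->1,4->1] -> levels [8 7 4 8 8]
Step 5: flows [0->1,1->2,3->1,4->1] -> levels [7 9 5 7 7]
Step 6: flows [1->0,1->2,1->3,1->4] -> levels [8 5 6 8 8]
Step 7: flows [0->1,2->1,3->1,4->1] -> levels [7 9 5 7 7]
  -> period-2 cycle (repeats step 5); tank 1 never drops to <=2
Tank 1 never reaches <=2 within 15 steps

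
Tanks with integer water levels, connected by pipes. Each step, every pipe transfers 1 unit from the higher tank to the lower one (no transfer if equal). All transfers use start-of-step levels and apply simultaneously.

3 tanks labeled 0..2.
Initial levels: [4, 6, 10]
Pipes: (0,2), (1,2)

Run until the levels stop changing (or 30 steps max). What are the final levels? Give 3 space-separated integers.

Step 1: flows [2->0,2->1] -> levels [5 7 8]
Step 2: flows [2->0,2->1] -> levels [6 8 6]
Step 3: flows [0=2,1->2] -> levels [6 7 7]
Step 4: flows [2->0,1=2] -> levels [7 7 6]
Step 5: flows [0->2,1->2] -> levels [6 6 8]
Step 6: flows [2->0,2->1] -> levels [7 7 6]
  -> period-2 cycle: step 6 state = step 4 state; never stabilizes
  -> state at step 30: (30-4) mod 2 = 0, same as step 4 -> [7 7 6]

Answer: 7 7 6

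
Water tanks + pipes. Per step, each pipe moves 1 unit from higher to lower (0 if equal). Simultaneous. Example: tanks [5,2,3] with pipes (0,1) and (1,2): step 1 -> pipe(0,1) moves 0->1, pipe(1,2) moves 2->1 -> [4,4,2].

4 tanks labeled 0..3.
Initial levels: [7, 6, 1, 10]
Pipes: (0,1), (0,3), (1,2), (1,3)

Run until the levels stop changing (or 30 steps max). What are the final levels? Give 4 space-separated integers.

Answer: 7 6 6 5

Derivation:
Step 1: flows [0->1,3->0,1->2,3->1] -> levels [7 7 2 8]
Step 2: flows [0=1,3->0,1->2,3->1] -> levels [8 7 3 6]
Step 3: flows [0->1,0->3,1->2,1->3] -> levels [6 6 4 8]
Step 4: flows [0=1,3->0,1->2,3->1] -> levels [7 6 5 6]
Step 5: flows [0->1,0->3,1->2,1=3] -> levels [5 6 6 7]
Step 6: flows [1->0,3->0,1=2,3->1] -> levels [7 6 6 5]
Step 7: flows [0->1,0->3,1=2,1->3] -> levels [5 6 6 7]
  -> period-2 cycle: step 7 state = step 5 state; never stabilizes
  -> state at step 30: (30-5) mod 2 = 1, same as step 6 -> [7 6 6 5]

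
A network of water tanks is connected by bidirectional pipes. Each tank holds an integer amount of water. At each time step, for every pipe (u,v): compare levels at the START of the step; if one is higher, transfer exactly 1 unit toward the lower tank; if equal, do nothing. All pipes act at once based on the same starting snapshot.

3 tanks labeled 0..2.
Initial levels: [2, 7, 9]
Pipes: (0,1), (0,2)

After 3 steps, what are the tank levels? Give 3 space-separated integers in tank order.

Step 1: flows [1->0,2->0] -> levels [4 6 8]
Step 2: flows [1->0,2->0] -> levels [6 5 7]
Step 3: flows [0->1,2->0] -> levels [6 6 6]

Answer: 6 6 6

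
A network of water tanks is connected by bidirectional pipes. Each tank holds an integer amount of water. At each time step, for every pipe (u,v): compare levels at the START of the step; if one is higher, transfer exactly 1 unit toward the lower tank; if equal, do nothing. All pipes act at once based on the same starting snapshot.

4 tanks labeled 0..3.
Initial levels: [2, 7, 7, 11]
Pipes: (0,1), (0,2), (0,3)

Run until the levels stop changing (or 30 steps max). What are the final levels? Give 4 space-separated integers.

Answer: 6 7 7 7

Derivation:
Step 1: flows [1->0,2->0,3->0] -> levels [5 6 6 10]
Step 2: flows [1->0,2->0,3->0] -> levels [8 5 5 9]
Step 3: flows [0->1,0->2,3->0] -> levels [7 6 6 8]
Step 4: flows [0->1,0->2,3->0] -> levels [6 7 7 7]
Step 5: flows [1->0,2->0,3->0] -> levels [9 6 6 6]
Step 6: flows [0->1,0->2,0->3] -> levels [6 7 7 7]
  -> period-2 cycle: step 6 state = step 4 state; never stabilizes
  -> state at step 30: (30-4) mod 2 = 0, same as step 4 -> [6 7 7 7]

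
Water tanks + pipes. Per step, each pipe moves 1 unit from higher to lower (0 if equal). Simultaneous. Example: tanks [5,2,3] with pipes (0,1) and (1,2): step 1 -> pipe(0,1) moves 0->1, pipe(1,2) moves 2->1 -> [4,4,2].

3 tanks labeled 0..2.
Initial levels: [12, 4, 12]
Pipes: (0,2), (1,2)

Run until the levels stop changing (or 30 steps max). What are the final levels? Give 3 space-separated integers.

Answer: 9 9 10

Derivation:
Step 1: flows [0=2,2->1] -> levels [12 5 11]
Step 2: flows [0->2,2->1] -> levels [11 6 11]
Step 3: flows [0=2,2->1] -> levels [11 7 10]
Step 4: flows [0->2,2->1] -> levels [10 8 10]
Step 5: flows [0=2,2->1] -> levels [10 9 9]
Step 6: flows [0->2,1=2] -> levels [9 9 10]
Step 7: flows [2->0,2->1] -> levels [10 10 8]
Step 8: flows [0->2,1->2] -> levels [9 9 10]
  -> period-2 cycle: step 8 state = step 6 state; never stabilizes
  -> state at step 30: (30-6) mod 2 = 0, same as step 6 -> [9 9 10]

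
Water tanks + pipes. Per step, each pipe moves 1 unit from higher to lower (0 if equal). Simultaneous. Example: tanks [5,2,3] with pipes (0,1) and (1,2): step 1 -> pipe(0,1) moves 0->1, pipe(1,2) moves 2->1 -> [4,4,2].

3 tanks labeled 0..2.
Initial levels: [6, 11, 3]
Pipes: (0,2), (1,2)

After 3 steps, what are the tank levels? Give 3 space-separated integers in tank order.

Step 1: flows [0->2,1->2] -> levels [5 10 5]
Step 2: flows [0=2,1->2] -> levels [5 9 6]
Step 3: flows [2->0,1->2] -> levels [6 8 6]

Answer: 6 8 6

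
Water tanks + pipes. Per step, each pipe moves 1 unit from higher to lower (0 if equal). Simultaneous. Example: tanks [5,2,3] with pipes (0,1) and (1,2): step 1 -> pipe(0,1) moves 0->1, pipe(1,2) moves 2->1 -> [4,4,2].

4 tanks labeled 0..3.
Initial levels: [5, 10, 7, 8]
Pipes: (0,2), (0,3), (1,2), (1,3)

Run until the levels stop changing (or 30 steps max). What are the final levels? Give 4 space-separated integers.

Answer: 8 7 8 7

Derivation:
Step 1: flows [2->0,3->0,1->2,1->3] -> levels [7 8 7 8]
Step 2: flows [0=2,3->0,1->2,1=3] -> levels [8 7 8 7]
Step 3: flows [0=2,0->3,2->1,1=3] -> levels [7 8 7 8]
  -> period-2 cycle: step 3 state = step 1 state; never stabilizes
  -> state at step 30: (30-1) mod 2 = 1, same as step 2 -> [8 7 8 7]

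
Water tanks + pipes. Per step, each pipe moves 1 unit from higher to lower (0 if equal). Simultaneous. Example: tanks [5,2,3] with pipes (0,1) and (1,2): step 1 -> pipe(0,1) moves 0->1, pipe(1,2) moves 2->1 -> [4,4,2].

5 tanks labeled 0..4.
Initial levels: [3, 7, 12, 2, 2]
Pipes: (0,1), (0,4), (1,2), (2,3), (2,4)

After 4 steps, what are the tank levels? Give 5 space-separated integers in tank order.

Step 1: flows [1->0,0->4,2->1,2->3,2->4] -> levels [3 7 9 3 4]
Step 2: flows [1->0,4->0,2->1,2->3,2->4] -> levels [5 7 6 4 4]
Step 3: flows [1->0,0->4,1->2,2->3,2->4] -> levels [5 5 5 5 6]
Step 4: flows [0=1,4->0,1=2,2=3,4->2] -> levels [6 5 6 5 4]

Answer: 6 5 6 5 4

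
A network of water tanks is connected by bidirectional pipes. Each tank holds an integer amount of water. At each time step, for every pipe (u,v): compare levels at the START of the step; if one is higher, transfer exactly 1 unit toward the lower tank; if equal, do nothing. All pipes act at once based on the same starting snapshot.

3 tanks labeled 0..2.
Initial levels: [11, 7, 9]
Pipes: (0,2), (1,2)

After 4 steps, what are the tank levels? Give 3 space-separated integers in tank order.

Step 1: flows [0->2,2->1] -> levels [10 8 9]
Step 2: flows [0->2,2->1] -> levels [9 9 9]
Step 3: flows [0=2,1=2] -> levels [9 9 9]
  -> stable; steps 4..4 unchanged -> [9 9 9]

Answer: 9 9 9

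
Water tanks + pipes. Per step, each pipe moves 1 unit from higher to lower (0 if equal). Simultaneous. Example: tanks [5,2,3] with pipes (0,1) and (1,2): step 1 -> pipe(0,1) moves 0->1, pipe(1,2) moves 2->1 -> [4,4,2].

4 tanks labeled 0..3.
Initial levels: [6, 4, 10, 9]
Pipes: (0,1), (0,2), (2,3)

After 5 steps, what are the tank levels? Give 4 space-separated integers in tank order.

Step 1: flows [0->1,2->0,2->3] -> levels [6 5 8 10]
Step 2: flows [0->1,2->0,3->2] -> levels [6 6 8 9]
Step 3: flows [0=1,2->0,3->2] -> levels [7 6 8 8]
Step 4: flows [0->1,2->0,2=3] -> levels [7 7 7 8]
Step 5: flows [0=1,0=2,3->2] -> levels [7 7 8 7]

Answer: 7 7 8 7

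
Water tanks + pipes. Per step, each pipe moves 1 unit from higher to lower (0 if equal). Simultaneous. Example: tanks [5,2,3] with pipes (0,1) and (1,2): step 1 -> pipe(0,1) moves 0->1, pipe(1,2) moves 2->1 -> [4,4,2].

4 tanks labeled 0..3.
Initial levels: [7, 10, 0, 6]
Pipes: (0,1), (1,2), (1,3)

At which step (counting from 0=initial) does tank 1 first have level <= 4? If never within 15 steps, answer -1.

Answer: 5

Derivation:
Step 1: flows [1->0,1->2,1->3] -> levels [8 7 1 7]
Step 2: flows [0->1,1->2,1=3] -> levels [7 7 2 7]
Step 3: flows [0=1,1->2,1=3] -> levels [7 6 3 7]
Step 4: flows [0->1,1->2,3->1] -> levels [6 7 4 6]
Step 5: flows [1->0,1->2,1->3] -> levels [7 4 5 7]
Tank 1 first reaches <=4 at step 5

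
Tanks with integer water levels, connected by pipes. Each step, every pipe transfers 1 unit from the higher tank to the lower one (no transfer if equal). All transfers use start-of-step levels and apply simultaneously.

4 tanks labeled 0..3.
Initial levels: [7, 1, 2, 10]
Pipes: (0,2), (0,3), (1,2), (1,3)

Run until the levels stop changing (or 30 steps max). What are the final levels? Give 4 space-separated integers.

Step 1: flows [0->2,3->0,2->1,3->1] -> levels [7 3 2 8]
Step 2: flows [0->2,3->0,1->2,3->1] -> levels [7 3 4 6]
Step 3: flows [0->2,0->3,2->1,3->1] -> levels [5 5 4 6]
Step 4: flows [0->2,3->0,1->2,3->1] -> levels [5 5 6 4]
Step 5: flows [2->0,0->3,2->1,1->3] -> levels [5 5 4 6]
  -> period-2 cycle: step 5 state = step 3 state; never stabilizes
  -> state at step 30: (30-3) mod 2 = 1, same as step 4 -> [5 5 6 4]

Answer: 5 5 6 4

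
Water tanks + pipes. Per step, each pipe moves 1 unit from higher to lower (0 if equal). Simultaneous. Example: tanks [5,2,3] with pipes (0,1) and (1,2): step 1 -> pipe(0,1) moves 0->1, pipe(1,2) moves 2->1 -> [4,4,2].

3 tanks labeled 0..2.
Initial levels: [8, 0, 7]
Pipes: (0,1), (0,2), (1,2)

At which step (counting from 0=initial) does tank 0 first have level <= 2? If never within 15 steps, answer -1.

Answer: -1

Derivation:
Step 1: flows [0->1,0->2,2->1] -> levels [6 2 7]
Step 2: flows [0->1,2->0,2->1] -> levels [6 4 5]
Step 3: flows [0->1,0->2,2->1] -> levels [4 6 5]
Step 4: flows [1->0,2->0,1->2] -> levels [6 4 5]
  -> period-2 cycle (repeats step 2); tank 0 never drops to <=2
Tank 0 never reaches <=2 within 15 steps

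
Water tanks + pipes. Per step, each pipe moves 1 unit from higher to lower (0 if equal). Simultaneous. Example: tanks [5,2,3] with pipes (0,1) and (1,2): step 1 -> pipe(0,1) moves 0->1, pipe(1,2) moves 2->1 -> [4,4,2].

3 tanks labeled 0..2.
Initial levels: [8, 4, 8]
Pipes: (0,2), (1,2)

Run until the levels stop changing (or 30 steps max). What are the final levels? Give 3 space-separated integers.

Answer: 6 6 8

Derivation:
Step 1: flows [0=2,2->1] -> levels [8 5 7]
Step 2: flows [0->2,2->1] -> levels [7 6 7]
Step 3: flows [0=2,2->1] -> levels [7 7 6]
Step 4: flows [0->2,1->2] -> levels [6 6 8]
Step 5: flows [2->0,2->1] -> levels [7 7 6]
  -> period-2 cycle: step 5 state = step 3 state; never stabilizes
  -> state at step 30: (30-3) mod 2 = 1, same as step 4 -> [6 6 8]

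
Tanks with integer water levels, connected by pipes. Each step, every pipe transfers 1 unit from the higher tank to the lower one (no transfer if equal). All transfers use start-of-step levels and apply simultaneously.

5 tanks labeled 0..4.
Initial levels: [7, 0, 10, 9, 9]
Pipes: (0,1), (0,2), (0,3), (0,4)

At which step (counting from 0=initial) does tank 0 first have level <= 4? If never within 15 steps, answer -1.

Answer: -1

Derivation:
Step 1: flows [0->1,2->0,3->0,4->0] -> levels [9 1 9 8 8]
Step 2: flows [0->1,0=2,0->3,0->4] -> levels [6 2 9 9 9]
Step 3: flows [0->1,2->0,3->0,4->0] -> levels [8 3 8 8 8]
Step 4: flows [0->1,0=2,0=3,0=4] -> levels [7 4 8 8 8]
Step 5: flows [0->1,2->0,3->0,4->0] -> levels [9 5 7 7 7]
Step 6: flows [0->1,0->2,0->3,0->4] -> levels [5 6 8 8 8]
Step 7: flows [1->0,2->0,3->0,4->0] -> levels [9 5 7 7 7]
  -> period-2 cycle (repeats step 5); tank 0 never drops to <=4
Tank 0 never reaches <=4 within 15 steps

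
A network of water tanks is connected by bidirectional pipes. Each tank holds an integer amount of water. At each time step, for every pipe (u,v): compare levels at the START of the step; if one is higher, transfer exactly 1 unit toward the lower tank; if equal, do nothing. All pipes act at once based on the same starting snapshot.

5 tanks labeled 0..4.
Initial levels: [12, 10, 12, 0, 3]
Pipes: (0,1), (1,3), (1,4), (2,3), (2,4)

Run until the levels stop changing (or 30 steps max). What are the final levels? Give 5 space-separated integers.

Answer: 7 9 9 6 6

Derivation:
Step 1: flows [0->1,1->3,1->4,2->3,2->4] -> levels [11 9 10 2 5]
Step 2: flows [0->1,1->3,1->4,2->3,2->4] -> levels [10 8 8 4 7]
Step 3: flows [0->1,1->3,1->4,2->3,2->4] -> levels [9 7 6 6 9]
Step 4: flows [0->1,1->3,4->1,2=3,4->2] -> levels [8 8 7 7 7]
Step 5: flows [0=1,1->3,1->4,2=3,2=4] -> levels [8 6 7 8 8]
Step 6: flows [0->1,3->1,4->1,3->2,4->2] -> levels [7 9 9 6 6]
Step 7: flows [1->0,1->3,1->4,2->3,2->4] -> levels [8 6 7 8 8]
  -> period-2 cycle: step 7 state = step 5 state; never stabilizes
  -> state at step 30: (30-5) mod 2 = 1, same as step 6 -> [7 9 9 6 6]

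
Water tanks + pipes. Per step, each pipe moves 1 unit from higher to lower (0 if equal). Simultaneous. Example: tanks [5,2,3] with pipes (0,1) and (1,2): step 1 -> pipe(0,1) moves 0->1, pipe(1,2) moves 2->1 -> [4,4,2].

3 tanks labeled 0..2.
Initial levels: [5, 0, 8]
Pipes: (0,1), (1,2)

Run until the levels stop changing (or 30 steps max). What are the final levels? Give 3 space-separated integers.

Answer: 4 5 4

Derivation:
Step 1: flows [0->1,2->1] -> levels [4 2 7]
Step 2: flows [0->1,2->1] -> levels [3 4 6]
Step 3: flows [1->0,2->1] -> levels [4 4 5]
Step 4: flows [0=1,2->1] -> levels [4 5 4]
Step 5: flows [1->0,1->2] -> levels [5 3 5]
Step 6: flows [0->1,2->1] -> levels [4 5 4]
  -> period-2 cycle: step 6 state = step 4 state; never stabilizes
  -> state at step 30: (30-4) mod 2 = 0, same as step 4 -> [4 5 4]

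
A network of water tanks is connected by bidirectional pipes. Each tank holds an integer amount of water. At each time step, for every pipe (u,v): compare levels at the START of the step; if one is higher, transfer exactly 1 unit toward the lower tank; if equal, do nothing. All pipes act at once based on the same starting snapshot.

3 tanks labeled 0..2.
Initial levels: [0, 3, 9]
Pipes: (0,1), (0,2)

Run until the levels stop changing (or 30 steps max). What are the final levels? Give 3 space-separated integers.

Step 1: flows [1->0,2->0] -> levels [2 2 8]
Step 2: flows [0=1,2->0] -> levels [3 2 7]
Step 3: flows [0->1,2->0] -> levels [3 3 6]
Step 4: flows [0=1,2->0] -> levels [4 3 5]
Step 5: flows [0->1,2->0] -> levels [4 4 4]
Step 6: flows [0=1,0=2] -> levels [4 4 4]
  -> stable (no change)

Answer: 4 4 4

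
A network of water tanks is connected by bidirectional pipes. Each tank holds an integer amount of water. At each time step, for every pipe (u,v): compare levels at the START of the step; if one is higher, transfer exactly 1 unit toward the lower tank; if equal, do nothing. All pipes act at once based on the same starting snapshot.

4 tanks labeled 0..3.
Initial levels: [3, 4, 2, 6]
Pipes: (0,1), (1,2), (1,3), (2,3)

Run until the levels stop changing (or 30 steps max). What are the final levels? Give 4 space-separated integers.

Step 1: flows [1->0,1->2,3->1,3->2] -> levels [4 3 4 4]
Step 2: flows [0->1,2->1,3->1,2=3] -> levels [3 6 3 3]
Step 3: flows [1->0,1->2,1->3,2=3] -> levels [4 3 4 4]
  -> period-2 cycle: step 3 state = step 1 state; never stabilizes
  -> state at step 30: (30-1) mod 2 = 1, same as step 2 -> [3 6 3 3]

Answer: 3 6 3 3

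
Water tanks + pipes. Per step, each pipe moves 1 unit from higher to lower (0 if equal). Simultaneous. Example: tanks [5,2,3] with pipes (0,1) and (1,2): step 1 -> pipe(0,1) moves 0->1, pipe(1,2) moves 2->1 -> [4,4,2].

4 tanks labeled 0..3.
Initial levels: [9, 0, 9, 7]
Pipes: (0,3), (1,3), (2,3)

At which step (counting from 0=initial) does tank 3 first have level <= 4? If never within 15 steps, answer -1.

Answer: 7

Derivation:
Step 1: flows [0->3,3->1,2->3] -> levels [8 1 8 8]
Step 2: flows [0=3,3->1,2=3] -> levels [8 2 8 7]
Step 3: flows [0->3,3->1,2->3] -> levels [7 3 7 8]
Step 4: flows [3->0,3->1,3->2] -> levels [8 4 8 5]
Step 5: flows [0->3,3->1,2->3] -> levels [7 5 7 6]
Step 6: flows [0->3,3->1,2->3] -> levels [6 6 6 7]
Step 7: flows [3->0,3->1,3->2] -> levels [7 7 7 4]
Tank 3 first reaches <=4 at step 7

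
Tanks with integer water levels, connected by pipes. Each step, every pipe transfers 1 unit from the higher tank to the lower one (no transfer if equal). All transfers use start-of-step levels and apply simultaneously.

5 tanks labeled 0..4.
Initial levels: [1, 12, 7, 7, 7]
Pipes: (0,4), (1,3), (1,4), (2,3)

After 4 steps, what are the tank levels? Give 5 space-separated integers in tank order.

Answer: 5 8 8 7 6

Derivation:
Step 1: flows [4->0,1->3,1->4,2=3] -> levels [2 10 7 8 7]
Step 2: flows [4->0,1->3,1->4,3->2] -> levels [3 8 8 8 7]
Step 3: flows [4->0,1=3,1->4,2=3] -> levels [4 7 8 8 7]
Step 4: flows [4->0,3->1,1=4,2=3] -> levels [5 8 8 7 6]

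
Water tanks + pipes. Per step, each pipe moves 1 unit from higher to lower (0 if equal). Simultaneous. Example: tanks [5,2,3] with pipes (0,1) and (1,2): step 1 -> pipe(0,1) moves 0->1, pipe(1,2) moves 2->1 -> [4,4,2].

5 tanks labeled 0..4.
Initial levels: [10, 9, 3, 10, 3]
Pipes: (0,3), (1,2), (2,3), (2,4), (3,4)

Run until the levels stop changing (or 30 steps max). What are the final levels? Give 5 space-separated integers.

Step 1: flows [0=3,1->2,3->2,2=4,3->4] -> levels [10 8 5 8 4]
Step 2: flows [0->3,1->2,3->2,2->4,3->4] -> levels [9 7 6 7 6]
Step 3: flows [0->3,1->2,3->2,2=4,3->4] -> levels [8 6 8 6 7]
Step 4: flows [0->3,2->1,2->3,2->4,4->3] -> levels [7 7 5 9 7]
Step 5: flows [3->0,1->2,3->2,4->2,3->4] -> levels [8 6 8 6 7]
  -> period-2 cycle: step 5 state = step 3 state; never stabilizes
  -> state at step 30: (30-3) mod 2 = 1, same as step 4 -> [7 7 5 9 7]

Answer: 7 7 5 9 7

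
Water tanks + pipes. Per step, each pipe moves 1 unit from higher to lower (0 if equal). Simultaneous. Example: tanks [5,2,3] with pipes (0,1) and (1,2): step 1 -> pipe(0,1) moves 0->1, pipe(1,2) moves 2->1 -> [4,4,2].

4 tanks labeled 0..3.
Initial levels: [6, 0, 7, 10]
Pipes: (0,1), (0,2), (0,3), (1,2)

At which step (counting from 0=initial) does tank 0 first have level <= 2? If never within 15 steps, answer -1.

Answer: -1

Derivation:
Step 1: flows [0->1,2->0,3->0,2->1] -> levels [7 2 5 9]
Step 2: flows [0->1,0->2,3->0,2->1] -> levels [6 4 5 8]
Step 3: flows [0->1,0->2,3->0,2->1] -> levels [5 6 5 7]
Step 4: flows [1->0,0=2,3->0,1->2] -> levels [7 4 6 6]
Step 5: flows [0->1,0->2,0->3,2->1] -> levels [4 6 6 7]
Step 6: flows [1->0,2->0,3->0,1=2] -> levels [7 5 5 6]
Step 7: flows [0->1,0->2,0->3,1=2] -> levels [4 6 6 7]
  -> period-2 cycle (repeats step 5); tank 0 never drops to <=2
Tank 0 never reaches <=2 within 15 steps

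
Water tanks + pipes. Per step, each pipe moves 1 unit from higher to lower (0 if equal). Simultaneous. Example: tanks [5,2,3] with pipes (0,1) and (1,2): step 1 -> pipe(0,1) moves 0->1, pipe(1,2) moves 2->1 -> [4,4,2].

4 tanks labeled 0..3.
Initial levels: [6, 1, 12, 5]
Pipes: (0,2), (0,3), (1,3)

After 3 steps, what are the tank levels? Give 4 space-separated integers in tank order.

Step 1: flows [2->0,0->3,3->1] -> levels [6 2 11 5]
Step 2: flows [2->0,0->3,3->1] -> levels [6 3 10 5]
Step 3: flows [2->0,0->3,3->1] -> levels [6 4 9 5]

Answer: 6 4 9 5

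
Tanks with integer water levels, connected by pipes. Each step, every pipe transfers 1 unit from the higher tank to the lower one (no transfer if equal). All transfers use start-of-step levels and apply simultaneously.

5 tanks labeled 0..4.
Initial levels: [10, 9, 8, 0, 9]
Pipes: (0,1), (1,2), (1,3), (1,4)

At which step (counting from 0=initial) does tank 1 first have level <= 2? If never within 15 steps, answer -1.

Step 1: flows [0->1,1->2,1->3,1=4] -> levels [9 8 9 1 9]
Step 2: flows [0->1,2->1,1->3,4->1] -> levels [8 10 8 2 8]
Step 3: flows [1->0,1->2,1->3,1->4] -> levels [9 6 9 3 9]
Step 4: flows [0->1,2->1,1->3,4->1] -> levels [8 8 8 4 8]
Step 5: flows [0=1,1=2,1->3,1=4] -> levels [8 7 8 5 8]
Step 6: flows [0->1,2->1,1->3,4->1] -> levels [7 9 7 6 7]
Step 7: flows [1->0,1->2,1->3,1->4] -> levels [8 5 8 7 8]
Step 8: flows [0->1,2->1,3->1,4->1] -> levels [7 9 7 6 7]
  -> period-2 cycle (repeats step 6); tank 1 never drops to <=2
Tank 1 never reaches <=2 within 15 steps

Answer: -1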